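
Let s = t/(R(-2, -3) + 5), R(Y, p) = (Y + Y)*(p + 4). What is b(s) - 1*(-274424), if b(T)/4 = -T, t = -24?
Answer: 274520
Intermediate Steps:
R(Y, p) = 2*Y*(4 + p) (R(Y, p) = (2*Y)*(4 + p) = 2*Y*(4 + p))
s = -24 (s = -24/(2*(-2)*(4 - 3) + 5) = -24/(2*(-2)*1 + 5) = -24/(-4 + 5) = -24/1 = -24*1 = -24)
b(T) = -4*T (b(T) = 4*(-T) = -4*T)
b(s) - 1*(-274424) = -4*(-24) - 1*(-274424) = 96 + 274424 = 274520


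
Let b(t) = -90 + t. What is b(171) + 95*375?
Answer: 35706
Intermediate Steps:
b(171) + 95*375 = (-90 + 171) + 95*375 = 81 + 35625 = 35706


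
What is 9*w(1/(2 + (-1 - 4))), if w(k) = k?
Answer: -3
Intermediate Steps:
9*w(1/(2 + (-1 - 4))) = 9/(2 + (-1 - 4)) = 9/(2 - 5) = 9/(-3) = 9*(-⅓) = -3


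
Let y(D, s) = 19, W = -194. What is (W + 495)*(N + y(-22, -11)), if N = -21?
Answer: -602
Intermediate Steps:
(W + 495)*(N + y(-22, -11)) = (-194 + 495)*(-21 + 19) = 301*(-2) = -602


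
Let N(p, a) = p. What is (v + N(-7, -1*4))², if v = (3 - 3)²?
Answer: 49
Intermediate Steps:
v = 0 (v = 0² = 0)
(v + N(-7, -1*4))² = (0 - 7)² = (-7)² = 49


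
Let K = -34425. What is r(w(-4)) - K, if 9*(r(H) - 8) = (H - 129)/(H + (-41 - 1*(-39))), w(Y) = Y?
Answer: 1859515/54 ≈ 34435.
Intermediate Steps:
r(H) = 8 + (-129 + H)/(9*(-2 + H)) (r(H) = 8 + ((H - 129)/(H + (-41 - 1*(-39))))/9 = 8 + ((-129 + H)/(H + (-41 + 39)))/9 = 8 + ((-129 + H)/(H - 2))/9 = 8 + ((-129 + H)/(-2 + H))/9 = 8 + (-129 + H)/(9*(-2 + H)))
r(w(-4)) - K = (-273 + 73*(-4))/(9*(-2 - 4)) - 1*(-34425) = (⅑)*(-273 - 292)/(-6) + 34425 = (⅑)*(-⅙)*(-565) + 34425 = 565/54 + 34425 = 1859515/54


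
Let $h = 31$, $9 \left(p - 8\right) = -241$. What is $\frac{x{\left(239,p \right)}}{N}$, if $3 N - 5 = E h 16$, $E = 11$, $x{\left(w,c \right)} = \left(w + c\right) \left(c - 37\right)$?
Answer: $- \frac{994964}{147447} \approx -6.7479$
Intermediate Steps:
$p = - \frac{169}{9}$ ($p = 8 + \frac{1}{9} \left(-241\right) = 8 - \frac{241}{9} = - \frac{169}{9} \approx -18.778$)
$x{\left(w,c \right)} = \left(-37 + c\right) \left(c + w\right)$ ($x{\left(w,c \right)} = \left(c + w\right) \left(-37 + c\right) = \left(-37 + c\right) \left(c + w\right)$)
$N = \frac{5461}{3}$ ($N = \frac{5}{3} + \frac{11 \cdot 31 \cdot 16}{3} = \frac{5}{3} + \frac{341 \cdot 16}{3} = \frac{5}{3} + \frac{1}{3} \cdot 5456 = \frac{5}{3} + \frac{5456}{3} = \frac{5461}{3} \approx 1820.3$)
$\frac{x{\left(239,p \right)}}{N} = \frac{\left(- \frac{169}{9}\right)^{2} - - \frac{6253}{9} - 8843 - \frac{40391}{9}}{\frac{5461}{3}} = \left(\frac{28561}{81} + \frac{6253}{9} - 8843 - \frac{40391}{9}\right) \frac{3}{5461} = \left(- \frac{994964}{81}\right) \frac{3}{5461} = - \frac{994964}{147447}$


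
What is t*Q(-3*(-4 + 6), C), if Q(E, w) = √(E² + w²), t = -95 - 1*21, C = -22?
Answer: -232*√130 ≈ -2645.2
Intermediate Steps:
t = -116 (t = -95 - 21 = -116)
t*Q(-3*(-4 + 6), C) = -116*√((-3*(-4 + 6))² + (-22)²) = -116*√((-3*2)² + 484) = -116*√((-6)² + 484) = -116*√(36 + 484) = -232*√130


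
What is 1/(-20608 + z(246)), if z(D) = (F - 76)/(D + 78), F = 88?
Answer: -27/556415 ≈ -4.8525e-5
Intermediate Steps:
z(D) = 12/(78 + D) (z(D) = (88 - 76)/(D + 78) = 12/(78 + D))
1/(-20608 + z(246)) = 1/(-20608 + 12/(78 + 246)) = 1/(-20608 + 12/324) = 1/(-20608 + 12*(1/324)) = 1/(-20608 + 1/27) = 1/(-556415/27) = -27/556415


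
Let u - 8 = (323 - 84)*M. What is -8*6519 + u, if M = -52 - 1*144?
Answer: -98988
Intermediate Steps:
M = -196 (M = -52 - 144 = -196)
u = -46836 (u = 8 + (323 - 84)*(-196) = 8 + 239*(-196) = 8 - 46844 = -46836)
-8*6519 + u = -8*6519 - 46836 = -52152 - 46836 = -98988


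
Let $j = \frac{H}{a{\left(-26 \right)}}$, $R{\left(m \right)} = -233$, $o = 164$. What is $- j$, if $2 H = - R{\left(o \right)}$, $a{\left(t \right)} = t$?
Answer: $\frac{233}{52} \approx 4.4808$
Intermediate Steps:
$H = \frac{233}{2}$ ($H = \frac{\left(-1\right) \left(-233\right)}{2} = \frac{1}{2} \cdot 233 = \frac{233}{2} \approx 116.5$)
$j = - \frac{233}{52}$ ($j = \frac{233}{2 \left(-26\right)} = \frac{233}{2} \left(- \frac{1}{26}\right) = - \frac{233}{52} \approx -4.4808$)
$- j = \left(-1\right) \left(- \frac{233}{52}\right) = \frac{233}{52}$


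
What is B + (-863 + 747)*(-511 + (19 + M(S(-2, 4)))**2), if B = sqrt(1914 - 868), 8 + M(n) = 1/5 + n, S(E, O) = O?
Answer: 811884/25 + sqrt(1046) ≈ 32508.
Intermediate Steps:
M(n) = -39/5 + n (M(n) = -8 + (1/5 + n) = -39/5 + n)
B = sqrt(1046) ≈ 32.342
B + (-863 + 747)*(-511 + (19 + M(S(-2, 4)))**2) = sqrt(1046) + (-863 + 747)*(-511 + (19 + (-39/5 + 4))**2) = sqrt(1046) - 116*(-511 + (19 - 19/5)**2) = sqrt(1046) - 116*(-511 + (76/5)**2) = sqrt(1046) - 116*(-511 + 5776/25) = sqrt(1046) - 116*(-6999/25) = sqrt(1046) + 811884/25 = 811884/25 + sqrt(1046)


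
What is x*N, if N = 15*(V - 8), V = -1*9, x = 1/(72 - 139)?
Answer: 255/67 ≈ 3.8060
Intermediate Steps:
x = -1/67 (x = 1/(-67) = -1/67 ≈ -0.014925)
V = -9
N = -255 (N = 15*(-9 - 8) = 15*(-17) = -255)
x*N = -1/67*(-255) = 255/67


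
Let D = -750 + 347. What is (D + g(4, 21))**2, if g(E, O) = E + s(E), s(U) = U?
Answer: 156025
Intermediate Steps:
g(E, O) = 2*E (g(E, O) = E + E = 2*E)
D = -403
(D + g(4, 21))**2 = (-403 + 2*4)**2 = (-403 + 8)**2 = (-395)**2 = 156025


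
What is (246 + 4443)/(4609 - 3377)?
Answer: 4689/1232 ≈ 3.8060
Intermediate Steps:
(246 + 4443)/(4609 - 3377) = 4689/1232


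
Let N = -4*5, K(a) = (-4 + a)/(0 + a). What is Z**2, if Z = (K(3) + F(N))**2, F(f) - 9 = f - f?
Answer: 456976/81 ≈ 5641.7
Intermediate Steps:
K(a) = (-4 + a)/a
N = -20
F(f) = 9 (F(f) = 9 + (f - f) = 9 + 0 = 9)
Z = 676/9 (Z = ((-4 + 3)/3 + 9)**2 = ((1/3)*(-1) + 9)**2 = (-1/3 + 9)**2 = (26/3)**2 = 676/9 ≈ 75.111)
Z**2 = (676/9)**2 = 456976/81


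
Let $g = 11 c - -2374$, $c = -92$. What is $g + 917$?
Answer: $2279$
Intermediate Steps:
$g = 1362$ ($g = 11 \left(-92\right) - -2374 = -1012 + 2374 = 1362$)
$g + 917 = 1362 + 917 = 2279$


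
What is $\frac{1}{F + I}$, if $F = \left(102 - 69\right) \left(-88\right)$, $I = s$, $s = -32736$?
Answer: $- \frac{1}{35640} \approx -2.8058 \cdot 10^{-5}$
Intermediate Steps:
$I = -32736$
$F = -2904$ ($F = 33 \left(-88\right) = -2904$)
$\frac{1}{F + I} = \frac{1}{-2904 - 32736} = \frac{1}{-35640} = - \frac{1}{35640}$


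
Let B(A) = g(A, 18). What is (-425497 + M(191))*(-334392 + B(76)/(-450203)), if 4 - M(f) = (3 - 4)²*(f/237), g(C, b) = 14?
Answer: 15181191261515790880/106698111 ≈ 1.4228e+11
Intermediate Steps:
B(A) = 14
M(f) = 4 - f/237 (M(f) = 4 - (3 - 4)²*f/237 = 4 - (-1)²*f*(1/237) = 4 - f/237)
(-425497 + M(191))*(-334392 + B(76)/(-450203)) = (-425497 + (4 - 1/237*191))*(-334392 + 14/(-450203)) = (-425497 + (4 - 191/237))*(-334392 + 14*(-1/450203)) = (-425497 + 757/237)*(-334392 - 14/450203) = -100842032/237*(-150544281590/450203) = 15181191261515790880/106698111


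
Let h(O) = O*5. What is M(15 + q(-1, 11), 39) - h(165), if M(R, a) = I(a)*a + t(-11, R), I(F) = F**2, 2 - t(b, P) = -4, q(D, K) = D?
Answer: 58500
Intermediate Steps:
t(b, P) = 6 (t(b, P) = 2 - 1*(-4) = 2 + 4 = 6)
h(O) = 5*O
M(R, a) = 6 + a**3 (M(R, a) = a**2*a + 6 = a**3 + 6 = 6 + a**3)
M(15 + q(-1, 11), 39) - h(165) = (6 + 39**3) - 5*165 = (6 + 59319) - 1*825 = 59325 - 825 = 58500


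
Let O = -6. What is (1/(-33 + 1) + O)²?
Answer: 37249/1024 ≈ 36.376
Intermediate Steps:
(1/(-33 + 1) + O)² = (1/(-33 + 1) - 6)² = (1/(-32) - 6)² = (-1/32 - 6)² = (-193/32)² = 37249/1024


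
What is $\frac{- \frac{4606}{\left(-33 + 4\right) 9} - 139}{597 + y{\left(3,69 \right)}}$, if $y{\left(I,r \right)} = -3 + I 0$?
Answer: $- \frac{31673}{155034} \approx -0.2043$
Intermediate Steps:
$y{\left(I,r \right)} = -3$ ($y{\left(I,r \right)} = -3 + 0 = -3$)
$\frac{- \frac{4606}{\left(-33 + 4\right) 9} - 139}{597 + y{\left(3,69 \right)}} = \frac{- \frac{4606}{\left(-33 + 4\right) 9} - 139}{597 - 3} = \frac{- \frac{4606}{\left(-29\right) 9} - 139}{594} = \left(- \frac{4606}{-261} - 139\right) \frac{1}{594} = \left(\left(-4606\right) \left(- \frac{1}{261}\right) - 139\right) \frac{1}{594} = \left(\frac{4606}{261} - 139\right) \frac{1}{594} = \left(- \frac{31673}{261}\right) \frac{1}{594} = - \frac{31673}{155034}$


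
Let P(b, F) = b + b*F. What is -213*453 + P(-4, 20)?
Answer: -96573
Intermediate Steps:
P(b, F) = b + F*b
-213*453 + P(-4, 20) = -213*453 - 4*(1 + 20) = -96489 - 4*21 = -96489 - 84 = -96573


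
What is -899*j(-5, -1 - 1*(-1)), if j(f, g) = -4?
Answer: 3596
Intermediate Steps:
-899*j(-5, -1 - 1*(-1)) = -899*(-4) = 3596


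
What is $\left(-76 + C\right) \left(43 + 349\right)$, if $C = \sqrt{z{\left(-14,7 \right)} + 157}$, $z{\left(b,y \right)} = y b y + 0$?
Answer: $-29792 + 9016 i \approx -29792.0 + 9016.0 i$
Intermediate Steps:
$z{\left(b,y \right)} = b y^{2}$ ($z{\left(b,y \right)} = b y y + 0 = b y^{2} + 0 = b y^{2}$)
$C = 23 i$ ($C = \sqrt{- 14 \cdot 7^{2} + 157} = \sqrt{\left(-14\right) 49 + 157} = \sqrt{-686 + 157} = \sqrt{-529} = 23 i \approx 23.0 i$)
$\left(-76 + C\right) \left(43 + 349\right) = \left(-76 + 23 i\right) \left(43 + 349\right) = \left(-76 + 23 i\right) 392 = -29792 + 9016 i$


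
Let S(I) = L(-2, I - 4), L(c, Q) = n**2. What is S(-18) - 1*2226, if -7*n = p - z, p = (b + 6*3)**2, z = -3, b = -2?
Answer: -857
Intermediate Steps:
p = 256 (p = (-2 + 6*3)**2 = (-2 + 18)**2 = 16**2 = 256)
n = -37 (n = -(256 - 1*(-3))/7 = -(256 + 3)/7 = -1/7*259 = -37)
L(c, Q) = 1369 (L(c, Q) = (-37)**2 = 1369)
S(I) = 1369
S(-18) - 1*2226 = 1369 - 1*2226 = 1369 - 2226 = -857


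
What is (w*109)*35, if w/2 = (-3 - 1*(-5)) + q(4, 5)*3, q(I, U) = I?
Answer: 106820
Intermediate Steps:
w = 28 (w = 2*((-3 - 1*(-5)) + 4*3) = 2*((-3 + 5) + 12) = 2*(2 + 12) = 2*14 = 28)
(w*109)*35 = (28*109)*35 = 3052*35 = 106820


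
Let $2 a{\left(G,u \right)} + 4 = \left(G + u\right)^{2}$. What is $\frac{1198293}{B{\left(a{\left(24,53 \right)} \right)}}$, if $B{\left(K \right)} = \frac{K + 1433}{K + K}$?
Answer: $\frac{14199772050}{8791} \approx 1.6153 \cdot 10^{6}$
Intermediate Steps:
$a{\left(G,u \right)} = -2 + \frac{\left(G + u\right)^{2}}{2}$
$B{\left(K \right)} = \frac{1433 + K}{2 K}$
$\frac{1198293}{B{\left(a{\left(24,53 \right)} \right)}} = \frac{1198293}{\frac{1}{2} \frac{1}{-2 + \frac{\left(24 + 53\right)^{2}}{2}} \left(1433 - \left(2 - \frac{\left(24 + 53\right)^{2}}{2}\right)\right)} = \frac{1198293}{\frac{1}{2} \frac{1}{-2 + \frac{77^{2}}{2}} \left(1433 - \left(2 - \frac{77^{2}}{2}\right)\right)} = \frac{1198293}{\frac{1}{2} \frac{1}{-2 + \frac{1}{2} \cdot 5929} \left(1433 + \left(-2 + \frac{1}{2} \cdot 5929\right)\right)} = \frac{1198293}{\frac{1}{2} \frac{1}{-2 + \frac{5929}{2}} \left(1433 + \left(-2 + \frac{5929}{2}\right)\right)} = \frac{1198293}{\frac{1}{2} \frac{1}{\frac{5925}{2}} \left(1433 + \frac{5925}{2}\right)} = \frac{1198293}{\frac{1}{2} \cdot \frac{2}{5925} \cdot \frac{8791}{2}} = \frac{1198293}{\frac{8791}{11850}} = 1198293 \cdot \frac{11850}{8791} = \frac{14199772050}{8791}$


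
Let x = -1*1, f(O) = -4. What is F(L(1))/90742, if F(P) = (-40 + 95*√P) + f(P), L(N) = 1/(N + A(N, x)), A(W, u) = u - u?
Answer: 51/90742 ≈ 0.00056203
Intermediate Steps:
x = -1
A(W, u) = 0
L(N) = 1/N (L(N) = 1/(N + 0) = 1/N)
F(P) = -44 + 95*√P (F(P) = (-40 + 95*√P) - 4 = -44 + 95*√P)
F(L(1))/90742 = (-44 + 95*√(1/1))/90742 = (-44 + 95*√1)*(1/90742) = (-44 + 95*1)*(1/90742) = (-44 + 95)*(1/90742) = 51*(1/90742) = 51/90742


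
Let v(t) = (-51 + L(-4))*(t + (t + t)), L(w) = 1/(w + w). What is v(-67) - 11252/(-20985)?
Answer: 1725245881/167880 ≈ 10277.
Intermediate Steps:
L(w) = 1/(2*w)
v(t) = -1227*t/8 (v(t) = (-51 + (½)/(-4))*(t + (t + t)) = (-51 + (½)*(-¼))*(t + 2*t) = (-51 - ⅛)*(3*t) = -1227*t/8)
v(-67) - 11252/(-20985) = -1227/8*(-67) - 11252/(-20985) = 82209/8 - 11252*(-1)/20985 = 82209/8 - 1*(-11252/20985) = 82209/8 + 11252/20985 = 1725245881/167880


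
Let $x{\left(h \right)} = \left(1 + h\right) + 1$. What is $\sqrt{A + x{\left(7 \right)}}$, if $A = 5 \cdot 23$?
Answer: $2 \sqrt{31} \approx 11.136$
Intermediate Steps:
$x{\left(h \right)} = 2 + h$
$A = 115$
$\sqrt{A + x{\left(7 \right)}} = \sqrt{115 + \left(2 + 7\right)} = \sqrt{115 + 9} = \sqrt{124} = 2 \sqrt{31}$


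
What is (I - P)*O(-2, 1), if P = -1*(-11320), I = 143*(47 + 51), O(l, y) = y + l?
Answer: -2694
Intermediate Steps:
O(l, y) = l + y
I = 14014 (I = 143*98 = 14014)
P = 11320
(I - P)*O(-2, 1) = (14014 - 1*11320)*(-2 + 1) = (14014 - 11320)*(-1) = 2694*(-1) = -2694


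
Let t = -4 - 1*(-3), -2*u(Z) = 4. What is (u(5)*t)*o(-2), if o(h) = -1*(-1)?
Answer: 2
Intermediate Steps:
o(h) = 1
u(Z) = -2 (u(Z) = -1/2*4 = -2)
t = -1 (t = -4 + 3 = -1)
(u(5)*t)*o(-2) = -2*(-1)*1 = 2*1 = 2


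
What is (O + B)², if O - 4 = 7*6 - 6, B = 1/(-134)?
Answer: 28718881/17956 ≈ 1599.4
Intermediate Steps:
B = -1/134 ≈ -0.0074627
O = 40 (O = 4 + (7*6 - 6) = 4 + (42 - 6) = 4 + 36 = 40)
(O + B)² = (40 - 1/134)² = (5359/134)² = 28718881/17956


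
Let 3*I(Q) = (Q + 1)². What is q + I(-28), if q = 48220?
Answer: 48463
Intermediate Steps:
I(Q) = (1 + Q)²/3 (I(Q) = (Q + 1)²/3 = (1 + Q)²/3)
q + I(-28) = 48220 + (1 - 28)²/3 = 48220 + (⅓)*(-27)² = 48220 + (⅓)*729 = 48220 + 243 = 48463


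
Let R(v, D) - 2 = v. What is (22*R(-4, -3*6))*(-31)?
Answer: 1364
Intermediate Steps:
R(v, D) = 2 + v
(22*R(-4, -3*6))*(-31) = (22*(2 - 4))*(-31) = (22*(-2))*(-31) = -44*(-31) = 1364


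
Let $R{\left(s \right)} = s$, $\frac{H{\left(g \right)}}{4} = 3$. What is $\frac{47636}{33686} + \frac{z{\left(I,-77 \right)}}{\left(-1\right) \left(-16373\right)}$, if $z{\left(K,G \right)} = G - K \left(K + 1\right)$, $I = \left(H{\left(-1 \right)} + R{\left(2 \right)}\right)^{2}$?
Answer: $- \frac{37380959}{39395777} \approx -0.94886$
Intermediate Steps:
$H{\left(g \right)} = 12$ ($H{\left(g \right)} = 4 \cdot 3 = 12$)
$I = 196$ ($I = \left(12 + 2\right)^{2} = 14^{2} = 196$)
$z{\left(K,G \right)} = G - K \left(1 + K\right)$
$\frac{47636}{33686} + \frac{z{\left(I,-77 \right)}}{\left(-1\right) \left(-16373\right)} = \frac{47636}{33686} + \frac{-77 - 196 - 196^{2}}{\left(-1\right) \left(-16373\right)} = 47636 \cdot \frac{1}{33686} + \frac{-77 - 196 - 38416}{16373} = \frac{23818}{16843} + \left(-77 - 196 - 38416\right) \frac{1}{16373} = \frac{23818}{16843} - \frac{5527}{2339} = - \frac{37380959}{39395777}$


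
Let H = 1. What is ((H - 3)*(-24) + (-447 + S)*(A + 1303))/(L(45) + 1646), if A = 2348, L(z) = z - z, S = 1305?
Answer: 1566303/823 ≈ 1903.2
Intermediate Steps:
L(z) = 0
((H - 3)*(-24) + (-447 + S)*(A + 1303))/(L(45) + 1646) = ((1 - 3)*(-24) + (-447 + 1305)*(2348 + 1303))/(0 + 1646) = (-2*(-24) + 858*3651)/1646 = (48 + 3132558)*(1/1646) = 3132606*(1/1646) = 1566303/823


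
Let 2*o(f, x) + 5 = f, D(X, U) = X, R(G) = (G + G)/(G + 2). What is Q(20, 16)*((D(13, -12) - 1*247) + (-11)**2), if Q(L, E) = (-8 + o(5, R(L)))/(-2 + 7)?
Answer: 904/5 ≈ 180.80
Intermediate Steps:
R(G) = 2*G/(2 + G) (R(G) = (2*G)/(2 + G) = 2*G/(2 + G))
o(f, x) = -5/2 + f/2
Q(L, E) = -8/5 (Q(L, E) = (-8 + (-5/2 + (1/2)*5))/(-2 + 7) = (-8 + (-5/2 + 5/2))/5 = (-8 + 0)*(1/5) = -8*1/5 = -8/5)
Q(20, 16)*((D(13, -12) - 1*247) + (-11)**2) = -8*((13 - 1*247) + (-11)**2)/5 = -8*((13 - 247) + 121)/5 = -8*(-234 + 121)/5 = -8/5*(-113) = 904/5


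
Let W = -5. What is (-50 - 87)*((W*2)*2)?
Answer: 2740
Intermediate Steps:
(-50 - 87)*((W*2)*2) = (-50 - 87)*(-5*2*2) = -(-1370)*2 = -137*(-20) = 2740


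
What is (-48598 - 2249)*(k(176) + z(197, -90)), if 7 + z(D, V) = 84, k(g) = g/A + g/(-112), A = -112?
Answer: -26287899/7 ≈ -3.7554e+6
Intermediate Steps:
k(g) = -g/56 (k(g) = g/(-112) + g/(-112) = g*(-1/112) + g*(-1/112) = -g/112 - g/112 = -g/56)
z(D, V) = 77 (z(D, V) = -7 + 84 = 77)
(-48598 - 2249)*(k(176) + z(197, -90)) = (-48598 - 2249)*(-1/56*176 + 77) = -50847*(-22/7 + 77) = -50847*517/7 = -26287899/7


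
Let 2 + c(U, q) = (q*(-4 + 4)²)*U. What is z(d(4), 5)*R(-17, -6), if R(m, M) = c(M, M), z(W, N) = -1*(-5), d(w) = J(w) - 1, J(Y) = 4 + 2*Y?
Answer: -10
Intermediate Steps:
d(w) = 3 + 2*w (d(w) = (4 + 2*w) - 1 = 3 + 2*w)
c(U, q) = -2 (c(U, q) = -2 + (q*(-4 + 4)²)*U = -2 + (q*0²)*U = -2 + (q*0)*U = -2 + 0*U = -2 + 0 = -2)
z(W, N) = 5
R(m, M) = -2
z(d(4), 5)*R(-17, -6) = 5*(-2) = -10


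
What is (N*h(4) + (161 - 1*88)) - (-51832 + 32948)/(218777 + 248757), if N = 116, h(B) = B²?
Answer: 450945985/233767 ≈ 1929.0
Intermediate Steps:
(N*h(4) + (161 - 1*88)) - (-51832 + 32948)/(218777 + 248757) = (116*4² + (161 - 1*88)) - (-51832 + 32948)/(218777 + 248757) = (116*16 + (161 - 88)) - (-18884)/467534 = (1856 + 73) - (-18884)/467534 = 1929 - 1*(-9442/233767) = 1929 + 9442/233767 = 450945985/233767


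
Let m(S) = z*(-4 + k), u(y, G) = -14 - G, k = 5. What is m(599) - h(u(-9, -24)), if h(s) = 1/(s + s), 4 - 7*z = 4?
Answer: -1/20 ≈ -0.050000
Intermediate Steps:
z = 0 (z = 4/7 - 1/7*4 = 4/7 - 4/7 = 0)
h(s) = 1/(2*s)
m(S) = 0 (m(S) = 0*(-4 + 5) = 0*1 = 0)
m(599) - h(u(-9, -24)) = 0 - 1/(2*(-14 - 1*(-24))) = 0 - 1/(2*(-14 + 24)) = 0 - 1/(2*10) = 0 - 1*1/20 = 0 - 1/20 = -1/20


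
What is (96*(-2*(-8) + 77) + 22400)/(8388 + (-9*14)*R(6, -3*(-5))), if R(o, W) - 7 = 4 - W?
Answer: 7832/2223 ≈ 3.5232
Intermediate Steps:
R(o, W) = 11 - W (R(o, W) = 7 + (4 - W) = 11 - W)
(96*(-2*(-8) + 77) + 22400)/(8388 + (-9*14)*R(6, -3*(-5))) = (96*(-2*(-8) + 77) + 22400)/(8388 + (-9*14)*(11 - (-3)*(-5))) = (96*(16 + 77) + 22400)/(8388 - 126*(11 - 1*15)) = (96*93 + 22400)/(8388 - 126*(11 - 15)) = (8928 + 22400)/(8388 - 126*(-4)) = 31328/(8388 + 504) = 31328/8892 = 31328*(1/8892) = 7832/2223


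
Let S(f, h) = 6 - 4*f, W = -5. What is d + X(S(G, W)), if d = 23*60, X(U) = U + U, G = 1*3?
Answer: 1368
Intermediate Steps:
G = 3
X(U) = 2*U
d = 1380
d + X(S(G, W)) = 1380 + 2*(6 - 4*3) = 1380 + 2*(6 - 12) = 1380 + 2*(-6) = 1380 - 12 = 1368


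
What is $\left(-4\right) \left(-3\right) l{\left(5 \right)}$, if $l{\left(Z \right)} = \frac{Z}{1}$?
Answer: $60$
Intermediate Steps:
$l{\left(Z \right)} = Z$ ($l{\left(Z \right)} = Z 1 = Z$)
$\left(-4\right) \left(-3\right) l{\left(5 \right)} = \left(-4\right) \left(-3\right) 5 = 12 \cdot 5 = 60$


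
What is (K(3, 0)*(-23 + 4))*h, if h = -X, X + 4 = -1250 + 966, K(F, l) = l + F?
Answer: -16416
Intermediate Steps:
K(F, l) = F + l
X = -288 (X = -4 + (-1250 + 966) = -4 - 284 = -288)
h = 288 (h = -1*(-288) = 288)
(K(3, 0)*(-23 + 4))*h = ((3 + 0)*(-23 + 4))*288 = (3*(-19))*288 = -57*288 = -16416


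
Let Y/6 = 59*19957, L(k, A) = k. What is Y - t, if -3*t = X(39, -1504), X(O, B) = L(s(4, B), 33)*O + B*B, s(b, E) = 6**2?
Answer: 23457754/3 ≈ 7.8192e+6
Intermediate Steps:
s(b, E) = 36
X(O, B) = B**2 + 36*O (X(O, B) = 36*O + B*B = 36*O + B**2 = B**2 + 36*O)
Y = 7064778 (Y = 6*(59*19957) = 6*1177463 = 7064778)
t = -2263420/3 (t = -((-1504)**2 + 36*39)/3 = -(2262016 + 1404)/3 = -1/3*2263420 = -2263420/3 ≈ -7.5447e+5)
Y - t = 7064778 - 1*(-2263420/3) = 7064778 + 2263420/3 = 23457754/3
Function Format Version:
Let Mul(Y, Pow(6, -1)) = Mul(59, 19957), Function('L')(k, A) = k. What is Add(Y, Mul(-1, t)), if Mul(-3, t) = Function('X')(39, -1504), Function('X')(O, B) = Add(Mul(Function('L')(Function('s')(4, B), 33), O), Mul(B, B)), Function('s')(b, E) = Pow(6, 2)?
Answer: Rational(23457754, 3) ≈ 7.8192e+6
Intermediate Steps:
Function('s')(b, E) = 36
Function('X')(O, B) = Add(Pow(B, 2), Mul(36, O)) (Function('X')(O, B) = Add(Mul(36, O), Mul(B, B)) = Add(Mul(36, O), Pow(B, 2)) = Add(Pow(B, 2), Mul(36, O)))
Y = 7064778 (Y = Mul(6, Mul(59, 19957)) = Mul(6, 1177463) = 7064778)
t = Rational(-2263420, 3) (t = Mul(Rational(-1, 3), Add(Pow(-1504, 2), Mul(36, 39))) = Mul(Rational(-1, 3), Add(2262016, 1404)) = Mul(Rational(-1, 3), 2263420) = Rational(-2263420, 3) ≈ -7.5447e+5)
Add(Y, Mul(-1, t)) = Add(7064778, Mul(-1, Rational(-2263420, 3))) = Add(7064778, Rational(2263420, 3)) = Rational(23457754, 3)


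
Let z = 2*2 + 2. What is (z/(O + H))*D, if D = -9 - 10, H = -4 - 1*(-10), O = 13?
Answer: -6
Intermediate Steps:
z = 6 (z = 4 + 2 = 6)
H = 6 (H = -4 + 10 = 6)
D = -19
(z/(O + H))*D = (6/(13 + 6))*(-19) = (6/19)*(-19) = -6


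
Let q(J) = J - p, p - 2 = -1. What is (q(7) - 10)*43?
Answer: -172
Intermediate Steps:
p = 1 (p = 2 - 1 = 1)
q(J) = -1 + J (q(J) = J - 1*1 = J - 1 = -1 + J)
(q(7) - 10)*43 = ((-1 + 7) - 10)*43 = (6 - 10)*43 = -4*43 = -172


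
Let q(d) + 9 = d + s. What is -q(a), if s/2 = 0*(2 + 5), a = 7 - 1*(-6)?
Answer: -4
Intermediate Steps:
a = 13 (a = 7 + 6 = 13)
s = 0 (s = 2*(0*(2 + 5)) = 2*(0*7) = 2*0 = 0)
q(d) = -9 + d (q(d) = -9 + (d + 0) = -9 + d)
-q(a) = -(-9 + 13) = -1*4 = -4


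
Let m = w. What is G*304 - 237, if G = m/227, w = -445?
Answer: -189079/227 ≈ -832.95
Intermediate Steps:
m = -445
G = -445/227 ≈ -1.9604
G*304 - 237 = -445/227*304 - 237 = -135280/227 - 237 = -189079/227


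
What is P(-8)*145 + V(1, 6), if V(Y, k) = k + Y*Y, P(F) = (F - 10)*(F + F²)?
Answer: -146153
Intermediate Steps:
P(F) = (-10 + F)*(F + F²)
V(Y, k) = k + Y²
P(-8)*145 + V(1, 6) = -8*(-10 + (-8)² - 9*(-8))*145 + (6 + 1²) = -8*(-10 + 64 + 72)*145 + (6 + 1) = -8*126*145 + 7 = -1008*145 + 7 = -146160 + 7 = -146153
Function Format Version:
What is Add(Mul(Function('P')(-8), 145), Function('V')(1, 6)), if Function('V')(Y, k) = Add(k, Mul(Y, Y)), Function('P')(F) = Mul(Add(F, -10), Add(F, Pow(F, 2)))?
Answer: -146153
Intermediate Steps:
Function('P')(F) = Mul(Add(-10, F), Add(F, Pow(F, 2)))
Function('V')(Y, k) = Add(k, Pow(Y, 2))
Add(Mul(Function('P')(-8), 145), Function('V')(1, 6)) = Add(Mul(Mul(-8, Add(-10, Pow(-8, 2), Mul(-9, -8))), 145), Add(6, Pow(1, 2))) = Add(Mul(Mul(-8, Add(-10, 64, 72)), 145), Add(6, 1)) = Add(Mul(Mul(-8, 126), 145), 7) = Add(Mul(-1008, 145), 7) = Add(-146160, 7) = -146153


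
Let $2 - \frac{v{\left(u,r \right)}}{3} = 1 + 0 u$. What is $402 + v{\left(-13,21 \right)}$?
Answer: $405$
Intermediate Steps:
$v{\left(u,r \right)} = 3$ ($v{\left(u,r \right)} = 6 - 3 \left(1 + 0 u\right) = 6 - 3 \left(1 + 0\right) = 6 - 3 = 3$)
$402 + v{\left(-13,21 \right)} = 402 + 3 = 405$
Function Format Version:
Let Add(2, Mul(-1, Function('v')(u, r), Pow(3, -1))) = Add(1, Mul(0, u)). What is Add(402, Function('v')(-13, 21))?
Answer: 405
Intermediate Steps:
Function('v')(u, r) = 3 (Function('v')(u, r) = Add(6, Mul(-3, Add(1, Mul(0, u)))) = Add(6, Mul(-3, Add(1, 0))) = Add(6, Mul(-3, 1)) = Add(6, -3) = 3)
Add(402, Function('v')(-13, 21)) = Add(402, 3) = 405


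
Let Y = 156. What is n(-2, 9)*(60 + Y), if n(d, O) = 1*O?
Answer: 1944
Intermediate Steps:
n(d, O) = O
n(-2, 9)*(60 + Y) = 9*(60 + 156) = 9*216 = 1944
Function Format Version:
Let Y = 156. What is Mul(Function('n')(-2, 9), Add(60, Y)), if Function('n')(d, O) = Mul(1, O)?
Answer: 1944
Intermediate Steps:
Function('n')(d, O) = O
Mul(Function('n')(-2, 9), Add(60, Y)) = Mul(9, Add(60, 156)) = Mul(9, 216) = 1944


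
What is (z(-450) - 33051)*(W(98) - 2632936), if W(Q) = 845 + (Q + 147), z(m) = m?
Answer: 88169472846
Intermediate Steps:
W(Q) = 992 + Q (W(Q) = 845 + (147 + Q) = 992 + Q)
(z(-450) - 33051)*(W(98) - 2632936) = (-450 - 33051)*((992 + 98) - 2632936) = -33501*(1090 - 2632936) = -33501*(-2631846) = 88169472846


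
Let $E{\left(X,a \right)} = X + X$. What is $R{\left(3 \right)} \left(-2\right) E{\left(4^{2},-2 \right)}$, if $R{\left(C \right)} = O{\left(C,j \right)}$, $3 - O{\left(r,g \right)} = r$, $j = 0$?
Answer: $0$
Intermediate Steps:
$O{\left(r,g \right)} = 3 - r$
$R{\left(C \right)} = 3 - C$
$E{\left(X,a \right)} = 2 X$
$R{\left(3 \right)} \left(-2\right) E{\left(4^{2},-2 \right)} = \left(3 - 3\right) \left(-2\right) 2 \cdot 4^{2} = \left(3 - 3\right) \left(-2\right) 2 \cdot 16 = 0 \left(-2\right) 32 = 0 \cdot 32 = 0$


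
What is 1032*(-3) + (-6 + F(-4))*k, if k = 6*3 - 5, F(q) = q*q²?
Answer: -4006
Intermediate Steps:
F(q) = q³
k = 13 (k = 18 - 5 = 13)
1032*(-3) + (-6 + F(-4))*k = 1032*(-3) + (-6 + (-4)³)*13 = -3096 + (-6 - 64)*13 = -3096 - 70*13 = -3096 - 910 = -4006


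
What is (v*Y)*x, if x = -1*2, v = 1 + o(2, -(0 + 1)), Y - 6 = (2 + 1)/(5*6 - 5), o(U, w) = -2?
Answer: 306/25 ≈ 12.240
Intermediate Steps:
Y = 153/25 (Y = 6 + (2 + 1)/(5*6 - 5) = 6 + 3/(30 - 5) = 6 + 3/25 = 153/25 ≈ 6.1200)
v = -1 (v = 1 - 2 = -1)
x = -2
(v*Y)*x = -1*153/25*(-2) = -153/25*(-2) = 306/25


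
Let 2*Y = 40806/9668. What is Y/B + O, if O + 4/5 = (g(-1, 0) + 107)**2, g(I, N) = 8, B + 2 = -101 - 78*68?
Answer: 3456466973981/261374380 ≈ 13224.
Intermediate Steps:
B = -5407 (B = -2 + (-101 - 78*68) = -2 + (-101 - 5304) = -2 - 5405 = -5407)
Y = 20403/9668 (Y = (40806/9668)/2 = (40806*(1/9668))/2 = (1/2)*(20403/4834) = 20403/9668 ≈ 2.1104)
O = 66121/5 (O = -4/5 + (8 + 107)**2 = -4/5 + 115**2 = -4/5 + 13225 = 66121/5 ≈ 13224.)
Y/B + O = (20403/9668)/(-5407) + 66121/5 = (20403/9668)*(-1/5407) + 66121/5 = -20403/52274876 + 66121/5 = 3456466973981/261374380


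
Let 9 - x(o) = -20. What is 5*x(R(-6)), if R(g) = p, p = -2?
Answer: 145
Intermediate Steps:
R(g) = -2
x(o) = 29 (x(o) = 9 - 1*(-20) = 9 + 20 = 29)
5*x(R(-6)) = 5*29 = 145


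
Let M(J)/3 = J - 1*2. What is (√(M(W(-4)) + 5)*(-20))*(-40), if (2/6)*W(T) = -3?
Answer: 1600*I*√7 ≈ 4233.2*I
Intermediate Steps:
W(T) = -9 (W(T) = 3*(-3) = -9)
M(J) = -6 + 3*J (M(J) = 3*(J - 1*2) = 3*(J - 2) = 3*(-2 + J) = -6 + 3*J)
(√(M(W(-4)) + 5)*(-20))*(-40) = (√((-6 + 3*(-9)) + 5)*(-20))*(-40) = (√((-6 - 27) + 5)*(-20))*(-40) = (√(-33 + 5)*(-20))*(-40) = (√(-28)*(-20))*(-40) = ((2*I*√7)*(-20))*(-40) = -40*I*√7*(-40) = 1600*I*√7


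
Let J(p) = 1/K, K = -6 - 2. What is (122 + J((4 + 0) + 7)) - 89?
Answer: 263/8 ≈ 32.875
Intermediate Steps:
K = -8
J(p) = -1/8 (J(p) = 1/(-8) = -1/8)
(122 + J((4 + 0) + 7)) - 89 = (122 - 1/8) - 89 = 975/8 - 89 = 263/8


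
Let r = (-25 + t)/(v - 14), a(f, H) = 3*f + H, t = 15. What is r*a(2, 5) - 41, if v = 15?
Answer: -151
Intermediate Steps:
a(f, H) = H + 3*f
r = -10 (r = (-25 + 15)/(15 - 14) = -10/1 = -10*1 = -10)
r*a(2, 5) - 41 = -10*(5 + 3*2) - 41 = -10*(5 + 6) - 41 = -10*11 - 41 = -110 - 41 = -151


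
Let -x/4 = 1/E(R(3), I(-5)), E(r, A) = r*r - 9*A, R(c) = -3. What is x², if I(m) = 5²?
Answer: 1/2916 ≈ 0.00034294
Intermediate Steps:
I(m) = 25
E(r, A) = r² - 9*A
x = 1/54 (x = -4/((-3)² - 9*25) = -4/(9 - 225) = -4/(-216) = -4*(-1/216) = 1/54 ≈ 0.018519)
x² = (1/54)² = 1/2916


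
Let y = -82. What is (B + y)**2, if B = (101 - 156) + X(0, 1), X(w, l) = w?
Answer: 18769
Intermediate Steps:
B = -55 (B = (101 - 156) + 0 = -55 + 0 = -55)
(B + y)**2 = (-55 - 82)**2 = (-137)**2 = 18769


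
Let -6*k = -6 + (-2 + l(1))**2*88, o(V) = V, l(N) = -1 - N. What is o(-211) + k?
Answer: -1334/3 ≈ -444.67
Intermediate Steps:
k = -701/3 (k = -(-6 + (-2 + (-1 - 1*1))**2*88)/6 = -(-6 + (-2 + (-1 - 1))**2*88)/6 = -(-6 + (-2 - 2)**2*88)/6 = -(-6 + (-4)**2*88)/6 = -(-6 + 16*88)/6 = -(-6 + 1408)/6 = -1/6*1402 = -701/3 ≈ -233.67)
o(-211) + k = -211 - 701/3 = -1334/3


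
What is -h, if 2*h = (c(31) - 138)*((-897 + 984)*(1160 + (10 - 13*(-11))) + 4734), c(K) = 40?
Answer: 5829285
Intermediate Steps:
h = -5829285 (h = ((40 - 138)*((-897 + 984)*(1160 + (10 - 13*(-11))) + 4734))/2 = (-98*(87*(1160 + (10 + 143)) + 4734))/2 = (-98*(87*(1160 + 153) + 4734))/2 = (-98*(87*1313 + 4734))/2 = (-98*(114231 + 4734))/2 = (-98*118965)/2 = (½)*(-11658570) = -5829285)
-h = -1*(-5829285) = 5829285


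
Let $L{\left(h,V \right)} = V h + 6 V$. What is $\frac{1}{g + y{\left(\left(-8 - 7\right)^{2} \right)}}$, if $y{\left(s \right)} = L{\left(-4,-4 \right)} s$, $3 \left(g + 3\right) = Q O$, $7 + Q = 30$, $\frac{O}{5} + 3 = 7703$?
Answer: $\frac{3}{880091} \approx 3.4087 \cdot 10^{-6}$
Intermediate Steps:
$O = 38500$ ($O = -15 + 5 \cdot 7703 = -15 + 38515 = 38500$)
$Q = 23$ ($Q = -7 + 30 = 23$)
$g = \frac{885491}{3}$ ($g = -3 + \frac{23 \cdot 38500}{3} = -3 + \frac{1}{3} \cdot 885500 = -3 + \frac{885500}{3} = \frac{885491}{3} \approx 2.9516 \cdot 10^{5}$)
$L{\left(h,V \right)} = 6 V + V h$
$y{\left(s \right)} = - 8 s$ ($y{\left(s \right)} = - 4 \left(6 - 4\right) s = \left(-4\right) 2 s = - 8 s$)
$\frac{1}{g + y{\left(\left(-8 - 7\right)^{2} \right)}} = \frac{1}{\frac{885491}{3} - 8 \left(-8 - 7\right)^{2}} = \frac{1}{\frac{885491}{3} - 8 \left(-15\right)^{2}} = \frac{1}{\frac{885491}{3} - 1800} = \frac{1}{\frac{880091}{3}} = \frac{3}{880091}$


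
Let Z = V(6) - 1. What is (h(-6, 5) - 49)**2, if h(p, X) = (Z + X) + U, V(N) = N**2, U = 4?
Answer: 25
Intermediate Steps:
Z = 35 (Z = 6**2 - 1 = 36 - 1 = 35)
h(p, X) = 39 + X (h(p, X) = (35 + X) + 4 = 39 + X)
(h(-6, 5) - 49)**2 = ((39 + 5) - 49)**2 = (44 - 49)**2 = (-5)**2 = 25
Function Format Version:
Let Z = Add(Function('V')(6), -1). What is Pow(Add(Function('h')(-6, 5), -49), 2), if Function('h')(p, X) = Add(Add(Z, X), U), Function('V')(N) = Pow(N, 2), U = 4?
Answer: 25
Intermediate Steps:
Z = 35 (Z = Add(Pow(6, 2), -1) = Add(36, -1) = 35)
Function('h')(p, X) = Add(39, X) (Function('h')(p, X) = Add(Add(35, X), 4) = Add(39, X))
Pow(Add(Function('h')(-6, 5), -49), 2) = Pow(Add(Add(39, 5), -49), 2) = Pow(Add(44, -49), 2) = Pow(-5, 2) = 25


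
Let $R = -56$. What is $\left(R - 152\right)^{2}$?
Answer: $43264$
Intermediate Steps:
$\left(R - 152\right)^{2} = \left(-56 - 152\right)^{2} = \left(-208\right)^{2} = 43264$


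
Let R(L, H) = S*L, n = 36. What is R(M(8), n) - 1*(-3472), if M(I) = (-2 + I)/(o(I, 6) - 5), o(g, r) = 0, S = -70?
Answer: 3556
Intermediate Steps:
M(I) = 2/5 - I/5 (M(I) = (-2 + I)/(0 - 5) = (-2 + I)/(-5) = (-2 + I)*(-1/5) = 2/5 - I/5)
R(L, H) = -70*L
R(M(8), n) - 1*(-3472) = -70*(2/5 - 1/5*8) - 1*(-3472) = -70*(2/5 - 8/5) + 3472 = -70*(-6/5) + 3472 = 84 + 3472 = 3556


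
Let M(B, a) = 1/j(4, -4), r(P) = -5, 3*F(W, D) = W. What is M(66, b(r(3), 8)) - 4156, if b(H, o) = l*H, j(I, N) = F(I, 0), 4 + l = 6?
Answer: -16621/4 ≈ -4155.3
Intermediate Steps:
l = 2 (l = -4 + 6 = 2)
F(W, D) = W/3
j(I, N) = I/3
b(H, o) = 2*H
M(B, a) = ¾ (M(B, a) = 1/((⅓)*4) = 1/(4/3) = ¾)
M(66, b(r(3), 8)) - 4156 = ¾ - 4156 = -16621/4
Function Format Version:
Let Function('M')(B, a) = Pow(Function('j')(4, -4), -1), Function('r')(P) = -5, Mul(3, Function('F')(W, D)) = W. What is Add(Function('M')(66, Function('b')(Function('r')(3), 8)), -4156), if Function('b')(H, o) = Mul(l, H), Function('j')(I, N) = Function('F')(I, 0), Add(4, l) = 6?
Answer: Rational(-16621, 4) ≈ -4155.3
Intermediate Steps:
l = 2 (l = Add(-4, 6) = 2)
Function('F')(W, D) = Mul(Rational(1, 3), W)
Function('j')(I, N) = Mul(Rational(1, 3), I)
Function('b')(H, o) = Mul(2, H)
Function('M')(B, a) = Rational(3, 4) (Function('M')(B, a) = Pow(Mul(Rational(1, 3), 4), -1) = Pow(Rational(4, 3), -1) = Rational(3, 4))
Add(Function('M')(66, Function('b')(Function('r')(3), 8)), -4156) = Add(Rational(3, 4), -4156) = Rational(-16621, 4)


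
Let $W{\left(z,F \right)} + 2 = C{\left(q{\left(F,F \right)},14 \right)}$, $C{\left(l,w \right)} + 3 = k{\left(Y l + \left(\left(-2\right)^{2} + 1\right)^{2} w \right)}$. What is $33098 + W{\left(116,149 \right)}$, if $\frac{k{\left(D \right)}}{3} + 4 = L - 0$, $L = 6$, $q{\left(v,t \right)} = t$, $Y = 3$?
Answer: $33099$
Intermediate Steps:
$k{\left(D \right)} = 6$ ($k{\left(D \right)} = -12 + 3 \left(6 - 0\right) = -12 + 3 \left(6 + 0\right) = -12 + 3 \cdot 6 = -12 + 18 = 6$)
$C{\left(l,w \right)} = 3$ ($C{\left(l,w \right)} = -3 + 6 = 3$)
$W{\left(z,F \right)} = 1$ ($W{\left(z,F \right)} = -2 + 3 = 1$)
$33098 + W{\left(116,149 \right)} = 33098 + 1 = 33099$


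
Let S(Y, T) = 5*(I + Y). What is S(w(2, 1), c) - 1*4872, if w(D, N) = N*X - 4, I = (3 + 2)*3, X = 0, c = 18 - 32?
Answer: -4817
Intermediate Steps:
c = -14
I = 15 (I = 5*3 = 15)
w(D, N) = -4 (w(D, N) = N*0 - 4 = 0 - 4 = -4)
S(Y, T) = 75 + 5*Y (S(Y, T) = 5*(15 + Y) = 75 + 5*Y)
S(w(2, 1), c) - 1*4872 = (75 + 5*(-4)) - 1*4872 = (75 - 20) - 4872 = 55 - 4872 = -4817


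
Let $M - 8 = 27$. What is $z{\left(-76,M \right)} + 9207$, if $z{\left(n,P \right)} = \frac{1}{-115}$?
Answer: $\frac{1058804}{115} \approx 9207.0$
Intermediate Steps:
$M = 35$ ($M = 8 + 27 = 35$)
$z{\left(n,P \right)} = - \frac{1}{115}$
$z{\left(-76,M \right)} + 9207 = - \frac{1}{115} + 9207 = \frac{1058804}{115}$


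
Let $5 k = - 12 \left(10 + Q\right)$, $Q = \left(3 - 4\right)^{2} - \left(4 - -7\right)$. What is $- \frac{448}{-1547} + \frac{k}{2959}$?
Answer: $\frac{64}{221} \approx 0.28959$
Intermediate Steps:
$Q = -10$ ($Q = \left(-1\right)^{2} - \left(4 + 7\right) = 1 - 11 = -10$)
$k = 0$ ($k = \frac{\left(-12\right) \left(10 - 10\right)}{5} = \frac{\left(-12\right) 0}{5} = \frac{1}{5} \cdot 0 = 0$)
$- \frac{448}{-1547} + \frac{k}{2959} = - \frac{448}{-1547} + \frac{0}{2959} = \left(-448\right) \left(- \frac{1}{1547}\right) + 0 \cdot \frac{1}{2959} = \frac{64}{221} + 0 = \frac{64}{221}$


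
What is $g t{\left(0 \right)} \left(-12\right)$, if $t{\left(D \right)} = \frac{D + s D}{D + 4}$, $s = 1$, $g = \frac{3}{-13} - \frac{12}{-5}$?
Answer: $0$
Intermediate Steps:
$g = \frac{141}{65}$ ($g = 3 \left(- \frac{1}{13}\right) - - \frac{12}{5} = - \frac{3}{13} + \frac{12}{5} = \frac{141}{65} \approx 2.1692$)
$t{\left(D \right)} = \frac{2 D}{4 + D}$ ($t{\left(D \right)} = \frac{D + 1 D}{D + 4} = \frac{D + D}{4 + D} = \frac{2 D}{4 + D}$)
$g t{\left(0 \right)} \left(-12\right) = \frac{141 \cdot 2 \cdot 0 \frac{1}{4 + 0}}{65} \left(-12\right) = \frac{141 \cdot 2 \cdot 0 \cdot \frac{1}{4}}{65} \left(-12\right) = \frac{141}{65} \cdot 0 \left(-12\right) = 0 \left(-12\right) = 0$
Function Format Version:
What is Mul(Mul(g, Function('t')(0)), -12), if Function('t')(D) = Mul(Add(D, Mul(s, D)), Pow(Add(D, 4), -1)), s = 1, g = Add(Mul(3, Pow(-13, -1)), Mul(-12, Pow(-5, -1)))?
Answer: 0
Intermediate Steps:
g = Rational(141, 65) (g = Add(Mul(3, Rational(-1, 13)), Mul(-12, Rational(-1, 5))) = Add(Rational(-3, 13), Rational(12, 5)) = Rational(141, 65) ≈ 2.1692)
Function('t')(D) = Mul(2, D, Pow(Add(4, D), -1)) (Function('t')(D) = Mul(Add(D, Mul(1, D)), Pow(Add(D, 4), -1)) = Mul(Add(D, D), Pow(Add(4, D), -1)) = Mul(Mul(2, D), Pow(Add(4, D), -1)) = Mul(2, D, Pow(Add(4, D), -1)))
Mul(Mul(g, Function('t')(0)), -12) = Mul(Mul(Rational(141, 65), Mul(2, 0, Pow(Add(4, 0), -1))), -12) = Mul(Mul(Rational(141, 65), Mul(2, 0, Pow(4, -1))), -12) = Mul(Mul(Rational(141, 65), Mul(2, 0, Rational(1, 4))), -12) = Mul(Mul(Rational(141, 65), 0), -12) = Mul(0, -12) = 0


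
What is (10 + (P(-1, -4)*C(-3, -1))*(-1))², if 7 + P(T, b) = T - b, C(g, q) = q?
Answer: 36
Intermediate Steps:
P(T, b) = -7 + T - b (P(T, b) = -7 + (T - b) = -7 + T - b)
(10 + (P(-1, -4)*C(-3, -1))*(-1))² = (10 + ((-7 - 1 - 1*(-4))*(-1))*(-1))² = (10 + ((-7 - 1 + 4)*(-1))*(-1))² = (10 - 4*(-1)*(-1))² = (10 + 4*(-1))² = (10 - 4)² = 6² = 36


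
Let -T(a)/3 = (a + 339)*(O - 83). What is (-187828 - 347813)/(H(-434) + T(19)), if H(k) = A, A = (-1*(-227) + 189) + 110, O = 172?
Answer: 535641/95060 ≈ 5.6348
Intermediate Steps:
T(a) = -90513 - 267*a (T(a) = -3*(a + 339)*(172 - 83) = -3*(339 + a)*89 = -3*(30171 + 89*a) = -90513 - 267*a)
A = 526 (A = (227 + 189) + 110 = 416 + 110 = 526)
H(k) = 526
(-187828 - 347813)/(H(-434) + T(19)) = (-187828 - 347813)/(526 + (-90513 - 267*19)) = -535641/(526 + (-90513 - 5073)) = -535641/(526 - 95586) = -535641/(-95060) = -535641*(-1/95060) = 535641/95060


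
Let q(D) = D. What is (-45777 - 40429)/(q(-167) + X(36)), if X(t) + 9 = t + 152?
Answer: -43103/6 ≈ -7183.8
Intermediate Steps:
X(t) = 143 + t (X(t) = -9 + (t + 152) = -9 + (152 + t) = 143 + t)
(-45777 - 40429)/(q(-167) + X(36)) = (-45777 - 40429)/(-167 + (143 + 36)) = -86206/(-167 + 179) = -86206/12 = -86206*1/12 = -43103/6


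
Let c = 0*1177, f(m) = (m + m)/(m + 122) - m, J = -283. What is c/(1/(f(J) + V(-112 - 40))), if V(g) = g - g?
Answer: 0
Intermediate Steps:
V(g) = 0
f(m) = -m + 2*m/(122 + m) (f(m) = (2*m)/(122 + m) - m = 2*m/(122 + m) - m = -m + 2*m/(122 + m))
c = 0
c/(1/(f(J) + V(-112 - 40))) = 0/(1/(-1*(-283)*(120 - 283)/(122 - 283) + 0)) = 0/(1/(-1*(-283)*(-163)/(-161) + 0)) = 0/(1/(-1*(-283)*(-1/161)*(-163) + 0)) = 0/(1/(46129/161 + 0)) = 0/(1/(46129/161)) = 0/(161/46129) = 0*(46129/161) = 0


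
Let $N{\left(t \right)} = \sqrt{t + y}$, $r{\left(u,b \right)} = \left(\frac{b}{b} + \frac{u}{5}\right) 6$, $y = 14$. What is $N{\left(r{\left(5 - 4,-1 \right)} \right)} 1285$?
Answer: $257 \sqrt{530} \approx 5916.6$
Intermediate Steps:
$r{\left(u,b \right)} = 6 + \frac{6 u}{5}$ ($r{\left(u,b \right)} = \left(1 + u \frac{1}{5}\right) 6 = \left(1 + \frac{u}{5}\right) 6 = 6 + \frac{6 u}{5}$)
$N{\left(t \right)} = \sqrt{14 + t}$ ($N{\left(t \right)} = \sqrt{t + 14} = \sqrt{14 + t}$)
$N{\left(r{\left(5 - 4,-1 \right)} \right)} 1285 = \sqrt{14 + \left(6 + \frac{6 \left(5 - 4\right)}{5}\right)} 1285 = \sqrt{14 + \left(6 + \frac{6}{5} \cdot 1\right)} 1285 = \sqrt{14 + \left(6 + \frac{6}{5}\right)} 1285 = \sqrt{14 + \frac{36}{5}} \cdot 1285 = \sqrt{\frac{106}{5}} \cdot 1285 = \frac{\sqrt{530}}{5} \cdot 1285 = 257 \sqrt{530}$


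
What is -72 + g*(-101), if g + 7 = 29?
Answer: -2294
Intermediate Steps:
g = 22 (g = -7 + 29 = 22)
-72 + g*(-101) = -72 + 22*(-101) = -72 - 2222 = -2294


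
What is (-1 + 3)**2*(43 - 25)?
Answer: 72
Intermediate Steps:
(-1 + 3)**2*(43 - 25) = 2**2*18 = 4*18 = 72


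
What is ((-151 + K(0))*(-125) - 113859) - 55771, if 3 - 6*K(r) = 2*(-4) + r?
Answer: -905905/6 ≈ -1.5098e+5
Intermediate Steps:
K(r) = 11/6 - r/6 (K(r) = ½ - (2*(-4) + r)/6 = ½ - (-8 + r)/6 = ½ + (4/3 - r/6) = 11/6 - r/6)
((-151 + K(0))*(-125) - 113859) - 55771 = ((-151 + (11/6 - ⅙*0))*(-125) - 113859) - 55771 = ((-151 + (11/6 + 0))*(-125) - 113859) - 55771 = ((-151 + 11/6)*(-125) - 113859) - 55771 = (-895/6*(-125) - 113859) - 55771 = (111875/6 - 113859) - 55771 = -571279/6 - 55771 = -905905/6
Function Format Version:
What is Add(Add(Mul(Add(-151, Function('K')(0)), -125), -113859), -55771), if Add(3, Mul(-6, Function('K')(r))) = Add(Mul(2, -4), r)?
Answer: Rational(-905905, 6) ≈ -1.5098e+5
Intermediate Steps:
Function('K')(r) = Add(Rational(11, 6), Mul(Rational(-1, 6), r)) (Function('K')(r) = Add(Rational(1, 2), Mul(Rational(-1, 6), Add(Mul(2, -4), r))) = Add(Rational(1, 2), Mul(Rational(-1, 6), Add(-8, r))) = Add(Rational(1, 2), Add(Rational(4, 3), Mul(Rational(-1, 6), r))) = Add(Rational(11, 6), Mul(Rational(-1, 6), r)))
Add(Add(Mul(Add(-151, Function('K')(0)), -125), -113859), -55771) = Add(Add(Mul(Add(-151, Add(Rational(11, 6), Mul(Rational(-1, 6), 0))), -125), -113859), -55771) = Add(Add(Mul(Add(-151, Add(Rational(11, 6), 0)), -125), -113859), -55771) = Add(Add(Mul(Add(-151, Rational(11, 6)), -125), -113859), -55771) = Add(Add(Mul(Rational(-895, 6), -125), -113859), -55771) = Add(Add(Rational(111875, 6), -113859), -55771) = Add(Rational(-571279, 6), -55771) = Rational(-905905, 6)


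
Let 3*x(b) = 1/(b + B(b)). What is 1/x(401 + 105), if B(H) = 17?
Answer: 1569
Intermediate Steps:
x(b) = 1/(3*(17 + b)) (x(b) = 1/(3*(b + 17)) = 1/(3*(17 + b)))
1/x(401 + 105) = 1/(1/(3*(17 + (401 + 105)))) = 1/(1/(3*(17 + 506))) = 1/((⅓)/523) = 1/((⅓)*(1/523)) = 1/(1/1569) = 1569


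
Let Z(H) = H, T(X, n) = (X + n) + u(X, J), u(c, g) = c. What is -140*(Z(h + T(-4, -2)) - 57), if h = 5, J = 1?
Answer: 8680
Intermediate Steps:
T(X, n) = n + 2*X (T(X, n) = (X + n) + X = n + 2*X)
-140*(Z(h + T(-4, -2)) - 57) = -140*((5 + (-2 + 2*(-4))) - 57) = -140*((5 + (-2 - 8)) - 57) = -140*((5 - 10) - 57) = -140*(-5 - 57) = -140*(-62) = 8680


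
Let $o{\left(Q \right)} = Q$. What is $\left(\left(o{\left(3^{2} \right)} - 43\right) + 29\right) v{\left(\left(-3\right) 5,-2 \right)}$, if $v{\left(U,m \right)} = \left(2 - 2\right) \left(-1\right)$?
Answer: $0$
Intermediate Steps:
$v{\left(U,m \right)} = 0$ ($v{\left(U,m \right)} = 0 \left(-1\right) = 0$)
$\left(\left(o{\left(3^{2} \right)} - 43\right) + 29\right) v{\left(\left(-3\right) 5,-2 \right)} = \left(\left(3^{2} - 43\right) + 29\right) 0 = \left(\left(9 - 43\right) + 29\right) 0 = \left(-34 + 29\right) 0 = \left(-5\right) 0 = 0$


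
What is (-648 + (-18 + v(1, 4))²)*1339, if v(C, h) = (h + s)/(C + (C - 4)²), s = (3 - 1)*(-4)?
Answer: -10358504/25 ≈ -4.1434e+5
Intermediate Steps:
s = -8 (s = 2*(-4) = -8)
v(C, h) = (-8 + h)/(C + (-4 + C)²) (v(C, h) = (h - 8)/(C + (C - 4)²) = (-8 + h)/(C + (-4 + C)²))
(-648 + (-18 + v(1, 4))²)*1339 = (-648 + (-18 + (-8 + 4)/(1 + (-4 + 1)²))²)*1339 = (-648 + (-18 - 4/(1 + (-3)²))²)*1339 = (-648 + (-18 - 4/(1 + 9))²)*1339 = (-648 + (-18 - 4/10)²)*1339 = (-648 + (-18 + (⅒)*(-4))²)*1339 = (-648 + (-18 - ⅖)²)*1339 = (-648 + (-92/5)²)*1339 = (-648 + 8464/25)*1339 = -7736/25*1339 = -10358504/25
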